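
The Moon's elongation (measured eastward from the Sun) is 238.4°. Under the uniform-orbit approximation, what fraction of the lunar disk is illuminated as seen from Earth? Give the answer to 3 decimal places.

0.762

Half-versine of 238.4°: (1 − (-0.524))/2 = 0.762.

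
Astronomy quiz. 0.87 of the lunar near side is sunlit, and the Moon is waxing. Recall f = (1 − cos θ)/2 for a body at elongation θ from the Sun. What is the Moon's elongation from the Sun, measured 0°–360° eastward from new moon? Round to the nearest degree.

Invert f = (1 − cos θ)/2 to get cos θ = 1 − 2(0.87) = -0.740, hence θ₀ = arccos -0.740 = 137.7°.
Waxing ⇒ before full, so θ = 137.7°.

138°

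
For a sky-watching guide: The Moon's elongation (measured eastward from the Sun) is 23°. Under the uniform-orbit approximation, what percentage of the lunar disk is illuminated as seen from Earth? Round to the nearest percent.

4%

cos 23° = 0.921, so f = (1 − 0.921)/2 = 0.040, i.e. 4%.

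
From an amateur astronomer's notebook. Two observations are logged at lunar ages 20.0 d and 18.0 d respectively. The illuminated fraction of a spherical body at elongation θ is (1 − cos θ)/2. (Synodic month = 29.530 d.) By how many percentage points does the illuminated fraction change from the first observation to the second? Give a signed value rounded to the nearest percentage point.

θ₁ = 360° × 20.0/29.530 = 243.8°, f₁ = (1 − cos θ₁)/2 = 0.721.
θ₂ = 360° × 18.0/29.530 = 219.4°, f₂ = (1 − cos θ₂)/2 = 0.886.
Change = f₂ − f₁ = +0.166 → +17 percentage points.

+17 percentage points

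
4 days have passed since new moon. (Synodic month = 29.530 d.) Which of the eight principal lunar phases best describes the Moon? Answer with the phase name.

θ ≈ 360° × 4/29.530 = 49°, which falls in the waxing crescent sector.

waxing crescent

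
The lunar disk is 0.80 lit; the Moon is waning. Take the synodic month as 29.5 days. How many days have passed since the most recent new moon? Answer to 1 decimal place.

cos θ = 1 − 2f = -0.600, giving a principal value of 126.9°.
Since the Moon is past full (waning), take the reflex angle: θ = 360° − 126.9° = 233.1°.
Age = 29.5 × 233.1°/360° ≈ 19.10 days.

19.1 days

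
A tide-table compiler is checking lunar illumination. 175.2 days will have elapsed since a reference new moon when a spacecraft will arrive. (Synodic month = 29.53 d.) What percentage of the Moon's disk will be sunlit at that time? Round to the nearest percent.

4%

Reduce mod P: 175.2 − 5×29.53 = 27.55 d into the current lunation.
The Moon has covered 27.55/29.53 of its cycle, so θ ≈ 360° × 27.55/29.53 = 335.9°.
cos 335.9° = 0.913, so f = (1 − 0.913)/2 = 0.044, so 4%.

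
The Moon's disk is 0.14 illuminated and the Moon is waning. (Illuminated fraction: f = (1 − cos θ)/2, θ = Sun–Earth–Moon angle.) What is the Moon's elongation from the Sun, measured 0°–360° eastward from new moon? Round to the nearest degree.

From f = (1 − cos θ)/2: cos θ = 1 − 2×0.14 = 0.720; arccos → 43.9°.
A waning Moon lies in 180°–360°, so θ = 360° − 43.9° = 316.1°.

316°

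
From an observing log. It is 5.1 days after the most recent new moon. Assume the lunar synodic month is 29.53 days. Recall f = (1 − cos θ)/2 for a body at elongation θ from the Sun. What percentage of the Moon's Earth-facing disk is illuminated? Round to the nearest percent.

27%

The Moon has covered 5.1/29.53 of its cycle, so θ ≈ 360° × 5.1/29.53 = 62.2°.
cos 62.2° = 0.467, so f = (1 − 0.467)/2 = 0.267, so 27%.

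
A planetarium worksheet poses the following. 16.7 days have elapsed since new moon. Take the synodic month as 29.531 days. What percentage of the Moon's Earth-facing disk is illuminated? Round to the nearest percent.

The Moon has covered 16.7/29.531 of its cycle, so θ ≈ 360° × 16.7/29.531 = 203.6°.
cos 203.6° = (-0.916), so f = (1 − (-0.916))/2 = 0.958, so 96%.

96%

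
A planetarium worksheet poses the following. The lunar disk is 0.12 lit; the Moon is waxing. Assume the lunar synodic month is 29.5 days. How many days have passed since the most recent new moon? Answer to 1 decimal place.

3.3 days

From f = (1 − cos θ)/2: cos θ = 1 − 2×0.12 = 0.760; arccos → 40.5°.
Before full moon the principal value applies: θ = 40.5°.
At 360°/29.5 d per day, 40.5° corresponds to 3.32 days.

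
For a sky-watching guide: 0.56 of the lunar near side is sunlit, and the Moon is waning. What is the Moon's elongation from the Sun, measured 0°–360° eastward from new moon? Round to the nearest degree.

263°

From f = (1 − cos θ)/2: cos θ = 1 − 2×0.56 = -0.120; arccos → 96.9°.
Waning ⇒ past full, so θ = 360° − 96.9° = 263.1°.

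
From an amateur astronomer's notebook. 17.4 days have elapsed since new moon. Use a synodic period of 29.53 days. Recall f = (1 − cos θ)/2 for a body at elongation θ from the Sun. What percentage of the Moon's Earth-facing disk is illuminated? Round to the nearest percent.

Elongation θ = 360° × 17.4/29.53 ≈ 212.1°.
Illuminated fraction = (1 − cos 212.1°)/2 = (1 − (-0.847))/2 ≈ 0.923, so 92%.

92%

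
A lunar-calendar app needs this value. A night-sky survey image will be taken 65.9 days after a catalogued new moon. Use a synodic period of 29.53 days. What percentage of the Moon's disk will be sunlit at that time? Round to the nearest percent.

65.9/29.53 = 2.232 lunations, so 2 complete cycles and 6.84 d into the next.
The Moon has covered 6.84/29.53 of its cycle, so θ ≈ 360° × 6.84/29.53 = 83.4°.
With cos θ = 0.115, the lit fraction is (1 − 0.115)/2 ≈ 0.442, so 44%.

44%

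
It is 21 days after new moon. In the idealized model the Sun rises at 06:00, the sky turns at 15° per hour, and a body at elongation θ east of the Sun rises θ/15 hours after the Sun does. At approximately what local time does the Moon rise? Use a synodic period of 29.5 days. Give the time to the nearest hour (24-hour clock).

The Moon has covered 21/29.5 of its cycle, so θ ≈ 360° × 21/29.5 = 256.3°.
At 15° of sky rotation per hour, 256.3° corresponds to a 17.08 h lag.
06:00 + 17.08 h ≈ 23:05 → 23:00 to the nearest hour.

23:00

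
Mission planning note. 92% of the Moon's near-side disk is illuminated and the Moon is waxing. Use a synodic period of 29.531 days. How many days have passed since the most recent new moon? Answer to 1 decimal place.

Invert f = (1 − cos θ)/2 to get cos θ = 1 − 2(0.92) = -0.840, hence θ₀ = arccos -0.840 = 147.1°.
Waxing ⇒ before full, so θ = 147.1°.
At 360°/29.531 d per day, 147.1° corresponds to 12.07 days.

12.1 days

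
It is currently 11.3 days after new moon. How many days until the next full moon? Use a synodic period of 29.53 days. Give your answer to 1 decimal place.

Full moon occurs at elongation 180°, i.e. at age 29.53 × 180/360 = 14.765 d.
So 3.465 days remain (14.765 − 11.3).

3.5 days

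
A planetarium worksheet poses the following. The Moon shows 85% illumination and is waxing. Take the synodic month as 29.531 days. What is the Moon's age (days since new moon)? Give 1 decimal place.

11.0 days

Invert f = (1 − cos θ)/2 to get cos θ = 1 − 2(0.85) = -0.700, hence θ₀ = arccos -0.700 = 134.4°.
The Moon is waxing (0°–180°), so θ = 134.4° directly.
That fraction of the synodic month is 134.4/360 × 29.531 d ≈ 11.03 d.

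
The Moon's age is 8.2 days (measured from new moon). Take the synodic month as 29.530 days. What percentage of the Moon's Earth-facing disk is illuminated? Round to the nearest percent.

59%

Phase angle: θ = 360°·(8.2 d)/(29.530 d) = 100.0°.
With cos θ = (-0.173), the lit fraction is (1 − (-0.173))/2 ≈ 0.587, so 59%.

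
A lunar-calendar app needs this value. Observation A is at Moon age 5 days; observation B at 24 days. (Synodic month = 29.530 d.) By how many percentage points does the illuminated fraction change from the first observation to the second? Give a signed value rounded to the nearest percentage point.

First observation: θ = 360°·5/29.530 = 61.0°, so f = 0.257.
Second observation: θ = 292.6°, f = 0.308.
Δf = 0.308 − 0.257 = +0.051, i.e. +5 pp.

+5 pp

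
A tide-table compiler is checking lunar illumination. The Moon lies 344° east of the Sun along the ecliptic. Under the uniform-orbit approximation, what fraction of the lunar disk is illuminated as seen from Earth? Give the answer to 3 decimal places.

0.019

Half-versine of 344°: (1 − 0.961)/2 = 0.019.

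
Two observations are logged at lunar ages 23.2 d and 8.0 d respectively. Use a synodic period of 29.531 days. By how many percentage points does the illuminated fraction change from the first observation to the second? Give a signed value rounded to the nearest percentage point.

First observation: θ = 360°·23.2/29.531 = 282.8°, so f = 0.389.
Second observation: θ = 97.5°, f = 0.565.
Δf = 0.565 − 0.389 = +0.176, i.e. +18 pp.

+18 pp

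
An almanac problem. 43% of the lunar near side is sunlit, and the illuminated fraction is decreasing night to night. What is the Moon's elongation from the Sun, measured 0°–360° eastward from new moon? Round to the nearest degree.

278°

From f = (1 − cos θ)/2: cos θ = 1 − 2×0.43 = 0.140; arccos → 82.0°.
Since the Moon is past full (waning), take the reflex angle: θ = 360° − 82.0° = 278.0°.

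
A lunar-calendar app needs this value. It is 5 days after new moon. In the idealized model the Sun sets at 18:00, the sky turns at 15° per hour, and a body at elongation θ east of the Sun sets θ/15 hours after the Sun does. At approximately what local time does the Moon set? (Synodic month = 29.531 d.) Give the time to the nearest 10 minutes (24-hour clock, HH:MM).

Phase angle: θ = 360°·(5 d)/(29.531 d) = 61.0°.
Delay after the Sun = 61.0° / (15°/h) ≈ 4.06 h.
18:00 + 4.064 h ≈ 22:04 → 22:00 to the nearest ten minutes.

22:00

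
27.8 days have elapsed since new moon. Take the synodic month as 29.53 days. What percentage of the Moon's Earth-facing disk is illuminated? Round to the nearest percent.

Phase angle: θ = 360°·(27.8 d)/(29.53 d) = 338.9°.
With cos θ = 0.933, the lit fraction is (1 − 0.933)/2 ≈ 0.033, so 3%.

3%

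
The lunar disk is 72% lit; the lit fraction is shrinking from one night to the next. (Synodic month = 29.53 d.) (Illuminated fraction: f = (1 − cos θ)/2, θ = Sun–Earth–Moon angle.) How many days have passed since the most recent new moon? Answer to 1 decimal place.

20.0 days

Invert f = (1 − cos θ)/2 to get cos θ = 1 − 2(0.72) = -0.440, hence θ₀ = arccos -0.440 = 116.1°.
A waning Moon lies in 180°–360°, so θ = 360° − 116.1° = 243.9°.
That fraction of the synodic month is 243.9/360 × 29.53 d ≈ 20.01 d.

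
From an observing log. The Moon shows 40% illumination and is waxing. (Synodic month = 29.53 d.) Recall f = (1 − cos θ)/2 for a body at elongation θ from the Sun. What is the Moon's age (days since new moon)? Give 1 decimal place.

From f = (1 − cos θ)/2: cos θ = 1 − 2×0.40 = 0.200; arccos → 78.5°.
Waxing ⇒ before full, so θ = 78.5°.
At 360°/29.53 d per day, 78.5° corresponds to 6.44 days.

6.4 days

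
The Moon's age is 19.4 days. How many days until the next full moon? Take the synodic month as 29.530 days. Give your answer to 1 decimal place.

24.9 days

Full moon occurs at elongation 180°, i.e. at age 29.530 × 180/360 = 14.765 d.
This lunation's full moon (14.765 d) has passed, so add one period: 44.295 − 19.4 = 24.895 days.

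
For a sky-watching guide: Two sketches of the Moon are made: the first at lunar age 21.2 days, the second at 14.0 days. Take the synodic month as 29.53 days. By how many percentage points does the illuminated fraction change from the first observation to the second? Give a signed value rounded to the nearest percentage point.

First observation: θ = 360°·21.2/29.53 = 258.4°, so f = 0.600.
Second observation: θ = 170.7°, f = 0.993.
Δf = 0.993 − 0.600 = +0.393, i.e. +39 pp.

+39 percentage points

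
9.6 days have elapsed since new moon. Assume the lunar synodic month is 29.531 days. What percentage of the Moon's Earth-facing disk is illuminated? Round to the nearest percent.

73%

Elongation θ = 360° × 9.6/29.531 ≈ 117.0°.
Illuminated fraction = (1 − cos 117.0°)/2 = (1 − (-0.454))/2 ≈ 0.727, so 73%.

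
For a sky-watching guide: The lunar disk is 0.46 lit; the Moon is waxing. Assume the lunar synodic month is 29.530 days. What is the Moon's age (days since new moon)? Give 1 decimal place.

7.0 days

cos θ = 1 − 2f = 0.080, giving a principal value of 85.4°.
The Moon is waxing (0°–180°), so θ = 85.4° directly.
Age = 29.530 × 85.4°/360° ≈ 7.01 days.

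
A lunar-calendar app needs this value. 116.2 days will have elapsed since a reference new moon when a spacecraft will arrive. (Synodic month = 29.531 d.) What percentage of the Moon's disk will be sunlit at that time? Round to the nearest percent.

4%

Reduce mod P: 116.2 − 3×29.531 = 27.61 d into the current lunation.
Phase angle: θ = 360°·(27.61 d)/(29.531 d) = 336.5°.
With cos θ = 0.917, the lit fraction is (1 − 0.917)/2 ≈ 0.041, so 4%.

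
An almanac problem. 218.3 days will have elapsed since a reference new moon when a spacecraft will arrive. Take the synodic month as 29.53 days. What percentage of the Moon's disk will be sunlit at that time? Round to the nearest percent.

218.3 d spans 7 complete synodic months (7 × 29.53 = 206.71 d) plus 11.59 d.
Elongation θ = 360° × 11.59/29.53 ≈ 141.3°.
Illuminated fraction = (1 − cos 141.3°)/2 = (1 − (-0.780))/2 ≈ 0.890, so 89%.

89%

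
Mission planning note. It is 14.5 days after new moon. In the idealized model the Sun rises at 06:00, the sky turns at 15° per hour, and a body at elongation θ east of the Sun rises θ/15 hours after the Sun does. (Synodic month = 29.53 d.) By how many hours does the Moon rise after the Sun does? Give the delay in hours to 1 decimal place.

Elongation θ = 360° × 14.5/29.53 ≈ 176.8°.
At 15° of sky rotation per hour, 176.8° corresponds to a 11.78 h lag.
So the Moon rises 11.78 h after the Sun.

11.8 h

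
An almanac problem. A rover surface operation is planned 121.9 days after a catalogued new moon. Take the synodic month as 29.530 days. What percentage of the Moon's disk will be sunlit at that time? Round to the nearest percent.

121.9 d spans 4 complete synodic months (4 × 29.530 = 118.12 d) plus 3.78 d.
Elongation θ = 360° × 3.78/29.530 ≈ 46.1°.
Illuminated fraction = (1 − cos 46.1°)/2 = (1 − 0.694)/2 ≈ 0.153, so 15%.

15%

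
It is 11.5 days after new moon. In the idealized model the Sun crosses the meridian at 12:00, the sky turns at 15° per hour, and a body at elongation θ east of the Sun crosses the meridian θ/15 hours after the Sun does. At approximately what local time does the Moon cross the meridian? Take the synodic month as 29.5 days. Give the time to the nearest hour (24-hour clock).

21:00

Elongation θ = 360° × 11.5/29.5 ≈ 140.3°.
The Moon trails the Sun by θ/15 = 140.3/15 ≈ 9.36 hours.
12:00 + 9.36 h ≈ 21:21 → 21:00 to the nearest hour.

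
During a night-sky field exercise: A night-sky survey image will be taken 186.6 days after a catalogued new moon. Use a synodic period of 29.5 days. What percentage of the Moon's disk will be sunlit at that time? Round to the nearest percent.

186.6 d spans 6 complete synodic months (6 × 29.5 = 177.00 d) plus 9.60 d.
Phase angle: θ = 360°·(9.60 d)/(29.5 d) = 117.2°.
Illuminated fraction = (1 − cos 117.2°)/2 = (1 − (-0.456))/2 ≈ 0.728, so 73%.

73%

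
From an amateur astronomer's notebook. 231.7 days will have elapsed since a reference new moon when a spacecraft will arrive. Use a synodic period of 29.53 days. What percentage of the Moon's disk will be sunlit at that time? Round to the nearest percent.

22%

231.7/29.53 = 7.846 lunations, so 7 complete cycles and 24.99 d into the next.
The Moon has covered 24.99/29.53 of its cycle, so θ ≈ 360° × 24.99/29.53 = 304.7°.
Illuminated fraction = (1 − cos 304.7°)/2 = (1 − 0.569)/2 ≈ 0.216, so 22%.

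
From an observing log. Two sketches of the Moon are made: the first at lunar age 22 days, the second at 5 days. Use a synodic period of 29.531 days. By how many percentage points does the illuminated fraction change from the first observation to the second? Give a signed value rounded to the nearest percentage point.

θ₁ = 360° × 22/29.531 = 268.2°, f₁ = (1 − cos θ₁)/2 = 0.516.
θ₂ = 360° × 5/29.531 = 61.0°, f₂ = (1 − cos θ₂)/2 = 0.257.
Change = f₂ − f₁ = -0.259 → -26 percentage points.

-26 percentage points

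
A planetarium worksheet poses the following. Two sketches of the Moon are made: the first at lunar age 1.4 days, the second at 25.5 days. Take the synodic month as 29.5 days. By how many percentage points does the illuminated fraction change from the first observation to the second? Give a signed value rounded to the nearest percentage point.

θ₁ = 360° × 1.4/29.5 = 17.1°, f₁ = (1 − cos θ₁)/2 = 0.022.
θ₂ = 360° × 25.5/29.5 = 311.2°, f₂ = (1 − cos θ₂)/2 = 0.171.
Change = f₂ − f₁ = +0.149 → +15 percentage points.

+15 percentage points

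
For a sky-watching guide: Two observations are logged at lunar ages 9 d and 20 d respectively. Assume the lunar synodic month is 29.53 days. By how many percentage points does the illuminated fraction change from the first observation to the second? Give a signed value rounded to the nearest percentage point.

θ₁ = 360° × 9/29.53 = 109.7°, f₁ = (1 − cos θ₁)/2 = 0.669.
θ₂ = 360° × 20/29.53 = 243.8°, f₂ = (1 − cos θ₂)/2 = 0.721.
Change = f₂ − f₁ = +0.052 → +5 percentage points.

+5 percentage points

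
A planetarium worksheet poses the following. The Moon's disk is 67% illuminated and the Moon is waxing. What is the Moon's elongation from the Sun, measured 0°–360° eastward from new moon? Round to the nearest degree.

110°

From f = (1 − cos θ)/2: cos θ = 1 − 2×0.67 = -0.340; arccos → 109.9°.
The Moon is waxing (0°–180°), so θ = 109.9° directly.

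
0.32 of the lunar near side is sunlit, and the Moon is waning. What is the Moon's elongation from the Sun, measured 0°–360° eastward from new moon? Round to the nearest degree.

291°

Invert f = (1 − cos θ)/2 to get cos θ = 1 − 2(0.32) = 0.360, hence θ₀ = arccos 0.360 = 68.9°.
Since the Moon is past full (waning), take the reflex angle: θ = 360° − 68.9° = 291.1°.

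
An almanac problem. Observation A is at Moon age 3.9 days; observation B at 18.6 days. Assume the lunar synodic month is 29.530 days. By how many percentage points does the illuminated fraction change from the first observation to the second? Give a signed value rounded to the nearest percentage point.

First observation: θ = 360°·3.9/29.530 = 47.5°, so f = 0.162.
Second observation: θ = 226.8°, f = 0.843.
Δf = 0.843 − 0.162 = +0.680, i.e. +68 pp.

+68 pp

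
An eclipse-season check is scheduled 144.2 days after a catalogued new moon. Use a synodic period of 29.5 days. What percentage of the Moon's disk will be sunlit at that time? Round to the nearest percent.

12%

144.2/29.5 = 4.888 lunations, so 4 complete cycles and 26.20 d into the next.
Phase angle: θ = 360°·(26.20 d)/(29.5 d) = 319.7°.
Illuminated fraction = (1 − cos 319.7°)/2 = (1 − 0.763)/2 ≈ 0.119, so 12%.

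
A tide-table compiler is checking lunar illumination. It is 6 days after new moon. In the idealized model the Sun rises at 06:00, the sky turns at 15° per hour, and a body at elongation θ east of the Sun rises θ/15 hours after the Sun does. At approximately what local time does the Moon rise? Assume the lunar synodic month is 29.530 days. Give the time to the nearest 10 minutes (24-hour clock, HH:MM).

Elongation θ = 360° × 6/29.530 ≈ 73.1°.
The Moon trails the Sun by θ/15 = 73.1/15 ≈ 4.88 hours.
06:00 + 4.876 h ≈ 10:53 → 10:50 to the nearest ten minutes.

10:50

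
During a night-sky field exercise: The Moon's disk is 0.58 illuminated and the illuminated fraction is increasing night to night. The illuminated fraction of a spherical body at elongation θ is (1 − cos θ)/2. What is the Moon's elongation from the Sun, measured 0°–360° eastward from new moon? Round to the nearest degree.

99°

From f = (1 − cos θ)/2: cos θ = 1 − 2×0.58 = -0.160; arccos → 99.2°.
Before full moon the principal value applies: θ = 99.2°.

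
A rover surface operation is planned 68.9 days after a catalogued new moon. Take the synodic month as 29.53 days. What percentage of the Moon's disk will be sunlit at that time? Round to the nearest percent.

75%

68.9 d spans 2 complete synodic months (2 × 29.53 = 59.06 d) plus 9.84 d.
Phase angle: θ = 360°·(9.84 d)/(29.53 d) = 120.0°.
With cos θ = (-0.499), the lit fraction is (1 − (-0.499))/2 ≈ 0.750, so 75%.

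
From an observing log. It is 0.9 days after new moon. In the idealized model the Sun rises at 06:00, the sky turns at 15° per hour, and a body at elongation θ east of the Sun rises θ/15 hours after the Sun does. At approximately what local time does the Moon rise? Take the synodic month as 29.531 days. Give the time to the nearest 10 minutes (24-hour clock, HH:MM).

The Moon has covered 0.9/29.531 of its cycle, so θ ≈ 360° × 0.9/29.531 = 11.0°.
Delay after the Sun = 11.0° / (15°/h) ≈ 0.73 h.
06:00 + 0.731 h ≈ 06:44 → 06:40 to the nearest ten minutes.

06:40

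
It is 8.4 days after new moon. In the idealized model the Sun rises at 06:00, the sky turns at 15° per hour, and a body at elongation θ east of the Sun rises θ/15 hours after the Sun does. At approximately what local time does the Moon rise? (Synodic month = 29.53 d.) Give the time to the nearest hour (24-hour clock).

Phase angle: θ = 360°·(8.4 d)/(29.53 d) = 102.4°.
Delay after the Sun = 102.4° / (15°/h) ≈ 6.83 h.
06:00 + 6.83 h ≈ 12:50 → 13:00 to the nearest hour.

13:00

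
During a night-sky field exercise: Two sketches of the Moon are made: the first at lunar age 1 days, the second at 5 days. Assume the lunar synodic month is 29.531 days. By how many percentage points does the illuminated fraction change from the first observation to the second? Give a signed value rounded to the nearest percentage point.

θ₁ = 360° × 1/29.531 = 12.2°, f₁ = (1 − cos θ₁)/2 = 0.011.
θ₂ = 360° × 5/29.531 = 61.0°, f₂ = (1 − cos θ₂)/2 = 0.257.
Change = f₂ − f₁ = +0.246 → +25 percentage points.

+25 percentage points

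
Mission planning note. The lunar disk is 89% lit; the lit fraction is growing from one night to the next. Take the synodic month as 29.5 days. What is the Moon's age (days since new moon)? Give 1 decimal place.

11.6 days

cos θ = 1 − 2f = -0.780, giving a principal value of 141.3°.
The Moon is waxing (0°–180°), so θ = 141.3° directly.
At 360°/29.5 d per day, 141.3° corresponds to 11.58 days.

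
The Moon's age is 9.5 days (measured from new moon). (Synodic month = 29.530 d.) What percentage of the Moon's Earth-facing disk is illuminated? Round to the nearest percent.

Elongation θ = 360° × 9.5/29.530 ≈ 115.8°.
cos 115.8° = (-0.435), so f = (1 − (-0.435))/2 = 0.718, so 72%.

72%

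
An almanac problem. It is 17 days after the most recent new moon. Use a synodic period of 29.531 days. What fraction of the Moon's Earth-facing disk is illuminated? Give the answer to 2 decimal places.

0.94

The Moon has covered 17/29.531 of its cycle, so θ ≈ 360° × 17/29.531 = 207.2°.
Illuminated fraction = (1 − cos 207.2°)/2 = (1 − (-0.889))/2 ≈ 0.945.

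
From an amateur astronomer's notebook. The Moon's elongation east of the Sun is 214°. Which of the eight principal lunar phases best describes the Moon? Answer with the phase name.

214° lies in the waning gibbous sector of the 8-phase cycle.

waning gibbous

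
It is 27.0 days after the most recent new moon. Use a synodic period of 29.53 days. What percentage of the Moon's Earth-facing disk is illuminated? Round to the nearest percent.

7%

The Moon has covered 27.0/29.53 of its cycle, so θ ≈ 360° × 27.0/29.53 = 329.2°.
Illuminated fraction = (1 − cos 329.2°)/2 = (1 − 0.859)/2 ≈ 0.071, so 7%.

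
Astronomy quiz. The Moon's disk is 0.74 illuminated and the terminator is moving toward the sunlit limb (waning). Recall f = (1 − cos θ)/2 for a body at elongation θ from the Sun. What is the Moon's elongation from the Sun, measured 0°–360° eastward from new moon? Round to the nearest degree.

241°

From f = (1 − cos θ)/2: cos θ = 1 − 2×0.74 = -0.480; arccos → 118.7°.
Waning ⇒ past full, so θ = 360° − 118.7° = 241.3°.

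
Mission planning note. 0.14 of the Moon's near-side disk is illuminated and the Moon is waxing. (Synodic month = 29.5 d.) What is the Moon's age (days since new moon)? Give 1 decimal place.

3.6 days

Invert f = (1 − cos θ)/2 to get cos θ = 1 − 2(0.14) = 0.720, hence θ₀ = arccos 0.720 = 43.9°.
Waxing ⇒ before full, so θ = 43.9°.
At 360°/29.5 d per day, 43.9° corresponds to 3.60 days.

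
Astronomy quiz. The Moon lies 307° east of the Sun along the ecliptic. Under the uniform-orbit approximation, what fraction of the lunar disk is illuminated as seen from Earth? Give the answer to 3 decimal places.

0.199

f = (1 − cos 307°)/2 = (1 − 0.602)/2 ≈ 0.199.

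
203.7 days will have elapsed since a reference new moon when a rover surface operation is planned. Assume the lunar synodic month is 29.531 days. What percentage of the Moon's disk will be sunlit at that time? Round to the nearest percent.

203.7 d spans 6 complete synodic months (6 × 29.531 = 177.19 d) plus 26.51 d.
Phase angle: θ = 360°·(26.51 d)/(29.531 d) = 323.2°.
Illuminated fraction = (1 − cos 323.2°)/2 = (1 − 0.801)/2 ≈ 0.100, so 10%.

10%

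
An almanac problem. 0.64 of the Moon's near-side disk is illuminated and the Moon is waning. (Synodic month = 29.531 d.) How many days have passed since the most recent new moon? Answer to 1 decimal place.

20.8 days

From f = (1 − cos θ)/2: cos θ = 1 − 2×0.64 = -0.280; arccos → 106.3°.
Waning ⇒ past full, so θ = 360° − 106.3° = 253.7°.
That fraction of the synodic month is 253.7/360 × 29.531 d ≈ 20.81 d.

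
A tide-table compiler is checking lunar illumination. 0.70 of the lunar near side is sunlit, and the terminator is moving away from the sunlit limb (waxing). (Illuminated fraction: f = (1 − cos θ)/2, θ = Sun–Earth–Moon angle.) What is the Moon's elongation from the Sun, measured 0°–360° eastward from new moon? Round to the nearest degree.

Invert f = (1 − cos θ)/2 to get cos θ = 1 − 2(0.70) = -0.400, hence θ₀ = arccos -0.400 = 113.6°.
Waxing ⇒ before full, so θ = 113.6°.

114°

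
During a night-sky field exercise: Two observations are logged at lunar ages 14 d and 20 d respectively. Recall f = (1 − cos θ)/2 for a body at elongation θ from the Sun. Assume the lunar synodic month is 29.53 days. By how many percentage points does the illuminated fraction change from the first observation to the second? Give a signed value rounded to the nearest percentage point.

θ₁ = 360° × 14/29.53 = 170.7°, f₁ = (1 − cos θ₁)/2 = 0.993.
θ₂ = 360° × 20/29.53 = 243.8°, f₂ = (1 − cos θ₂)/2 = 0.721.
Change = f₂ − f₁ = -0.273 → -27 percentage points.

-27 percentage points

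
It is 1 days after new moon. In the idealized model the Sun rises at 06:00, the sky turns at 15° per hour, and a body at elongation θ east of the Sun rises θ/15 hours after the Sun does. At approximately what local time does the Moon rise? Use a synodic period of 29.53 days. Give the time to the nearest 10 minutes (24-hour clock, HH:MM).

06:50

Phase angle: θ = 360°·(1 d)/(29.53 d) = 12.2°.
At 15° of sky rotation per hour, 12.2° corresponds to a 0.81 h lag.
06:00 + 0.813 h ≈ 06:49 → 06:50 to the nearest ten minutes.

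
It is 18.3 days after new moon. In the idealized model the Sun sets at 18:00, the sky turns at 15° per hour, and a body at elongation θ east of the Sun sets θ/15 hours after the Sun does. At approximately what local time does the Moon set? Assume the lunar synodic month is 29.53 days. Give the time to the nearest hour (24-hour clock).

The Moon has covered 18.3/29.53 of its cycle, so θ ≈ 360° × 18.3/29.53 = 223.1°.
At 15° of sky rotation per hour, 223.1° corresponds to a 14.87 h lag.
18:00 + 14.87 h ≈ 08:52 → 09:00 to the nearest hour.

09:00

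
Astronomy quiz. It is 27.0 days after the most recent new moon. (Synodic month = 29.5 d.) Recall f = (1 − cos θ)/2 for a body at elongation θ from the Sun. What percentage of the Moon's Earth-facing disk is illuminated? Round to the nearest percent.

The Moon has covered 27.0/29.5 of its cycle, so θ ≈ 360° × 27.0/29.5 = 329.5°.
With cos θ = 0.862, the lit fraction is (1 − 0.862)/2 ≈ 0.069, so 7%.

7%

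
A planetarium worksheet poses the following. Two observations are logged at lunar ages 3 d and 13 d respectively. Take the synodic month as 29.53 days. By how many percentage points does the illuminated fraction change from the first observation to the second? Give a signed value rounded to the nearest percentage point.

+87 percentage points

θ₁ = 360° × 3/29.53 = 36.6°, f₁ = (1 − cos θ₁)/2 = 0.098.
θ₂ = 360° × 13/29.53 = 158.5°, f₂ = (1 − cos θ₂)/2 = 0.965.
Change = f₂ − f₁ = +0.867 → +87 percentage points.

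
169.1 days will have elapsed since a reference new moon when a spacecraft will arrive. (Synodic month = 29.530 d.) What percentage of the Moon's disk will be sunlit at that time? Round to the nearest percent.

57%

169.1 d spans 5 complete synodic months (5 × 29.530 = 147.65 d) plus 21.45 d.
Phase angle: θ = 360°·(21.45 d)/(29.530 d) = 261.5°.
Illuminated fraction = (1 − cos 261.5°)/2 = (1 − (-0.148))/2 ≈ 0.574, so 57%.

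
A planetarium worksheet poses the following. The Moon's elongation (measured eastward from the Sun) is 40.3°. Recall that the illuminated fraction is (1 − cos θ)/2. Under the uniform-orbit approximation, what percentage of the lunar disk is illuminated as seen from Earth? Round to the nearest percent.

Half-versine of 40.3°: (1 − 0.763)/2 = 0.119, i.e. 12%.

12%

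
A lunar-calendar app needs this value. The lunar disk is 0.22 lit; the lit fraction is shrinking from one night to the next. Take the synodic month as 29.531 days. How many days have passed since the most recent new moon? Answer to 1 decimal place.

24.9 days

Invert f = (1 − cos θ)/2 to get cos θ = 1 − 2(0.22) = 0.560, hence θ₀ = arccos 0.560 = 55.9°.
Since the Moon is past full (waning), take the reflex angle: θ = 360° − 55.9° = 304.1°.
Age = 29.531 × 304.1°/360° ≈ 24.94 days.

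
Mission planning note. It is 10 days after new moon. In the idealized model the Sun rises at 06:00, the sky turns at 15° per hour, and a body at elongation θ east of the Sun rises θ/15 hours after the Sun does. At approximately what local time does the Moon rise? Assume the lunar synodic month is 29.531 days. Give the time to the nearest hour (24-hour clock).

The Moon has covered 10/29.531 of its cycle, so θ ≈ 360° × 10/29.531 = 121.9°.
Delay after the Sun = 121.9° / (15°/h) ≈ 8.13 h.
06:00 + 8.13 h ≈ 14:08 → 14:00 to the nearest hour.

14:00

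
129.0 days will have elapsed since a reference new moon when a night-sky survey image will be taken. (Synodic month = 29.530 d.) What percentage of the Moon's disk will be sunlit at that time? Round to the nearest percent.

129.0 d spans 4 complete synodic months (4 × 29.530 = 118.12 d) plus 10.88 d.
The Moon has covered 10.88/29.530 of its cycle, so θ ≈ 360° × 10.88/29.530 = 132.6°.
Illuminated fraction = (1 − cos 132.6°)/2 = (1 − (-0.677))/2 ≈ 0.839, so 84%.

84%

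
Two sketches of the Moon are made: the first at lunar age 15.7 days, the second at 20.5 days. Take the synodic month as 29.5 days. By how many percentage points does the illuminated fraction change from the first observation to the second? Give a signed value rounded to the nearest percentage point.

-32 pp

First observation: θ = 360°·15.7/29.5 = 191.6°, so f = 0.990.
Second observation: θ = 250.2°, f = 0.670.
Δf = 0.670 − 0.990 = -0.320, i.e. -32 pp.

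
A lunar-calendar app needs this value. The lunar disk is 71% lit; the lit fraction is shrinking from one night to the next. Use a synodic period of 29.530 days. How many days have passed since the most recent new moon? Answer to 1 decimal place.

20.1 days

cos θ = 1 − 2f = -0.420, giving a principal value of 114.8°.
Waning ⇒ past full, so θ = 360° − 114.8° = 245.2°.
At 360°/29.530 d per day, 245.2° corresponds to 20.11 days.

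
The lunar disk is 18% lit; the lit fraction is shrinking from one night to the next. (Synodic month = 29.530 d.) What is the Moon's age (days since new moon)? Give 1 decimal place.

From f = (1 − cos θ)/2: cos θ = 1 − 2×0.18 = 0.640; arccos → 50.2°.
Since the Moon is past full (waning), take the reflex angle: θ = 360° − 50.2° = 309.8°.
At 360°/29.530 d per day, 309.8° corresponds to 25.41 days.

25.4 days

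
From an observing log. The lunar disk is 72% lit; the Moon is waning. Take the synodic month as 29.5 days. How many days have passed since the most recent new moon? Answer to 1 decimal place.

cos θ = 1 − 2f = -0.440, giving a principal value of 116.1°.
Since the Moon is past full (waning), take the reflex angle: θ = 360° − 116.1° = 243.9°.
Age = 29.5 × 243.9°/360° ≈ 19.99 days.

20.0 days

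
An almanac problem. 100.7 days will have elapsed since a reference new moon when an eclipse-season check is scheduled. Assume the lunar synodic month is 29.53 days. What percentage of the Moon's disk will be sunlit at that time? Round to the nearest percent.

92%

100.7 d spans 3 complete synodic months (3 × 29.53 = 88.59 d) plus 12.11 d.
The Moon has covered 12.11/29.53 of its cycle, so θ ≈ 360° × 12.11/29.53 = 147.6°.
cos 147.6° = (-0.845), so f = (1 − (-0.845))/2 = 0.922, so 92%.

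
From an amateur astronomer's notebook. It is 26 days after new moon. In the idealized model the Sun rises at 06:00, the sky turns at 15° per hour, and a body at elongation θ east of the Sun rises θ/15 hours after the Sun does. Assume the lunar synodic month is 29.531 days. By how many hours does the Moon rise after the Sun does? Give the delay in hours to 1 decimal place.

21.1 h

Phase angle: θ = 360°·(26 d)/(29.531 d) = 317.0°.
Delay after the Sun = 317.0° / (15°/h) ≈ 21.13 h.
So the Moon rises 21.13 h after the Sun.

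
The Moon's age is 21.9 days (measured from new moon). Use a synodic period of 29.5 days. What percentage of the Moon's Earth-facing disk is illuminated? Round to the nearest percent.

52%

Phase angle: θ = 360°·(21.9 d)/(29.5 d) = 267.3°.
With cos θ = (-0.048), the lit fraction is (1 − (-0.048))/2 ≈ 0.524, so 52%.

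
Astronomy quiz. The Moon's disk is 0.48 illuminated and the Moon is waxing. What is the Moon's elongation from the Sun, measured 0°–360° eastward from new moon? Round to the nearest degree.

From f = (1 − cos θ)/2: cos θ = 1 − 2×0.48 = 0.040; arccos → 87.7°.
The Moon is waxing (0°–180°), so θ = 87.7° directly.

88°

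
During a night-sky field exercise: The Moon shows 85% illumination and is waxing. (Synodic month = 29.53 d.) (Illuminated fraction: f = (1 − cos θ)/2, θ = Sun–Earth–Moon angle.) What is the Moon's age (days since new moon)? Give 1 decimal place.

Invert f = (1 − cos θ)/2 to get cos θ = 1 − 2(0.85) = -0.700, hence θ₀ = arccos -0.700 = 134.4°.
Before full moon the principal value applies: θ = 134.4°.
At 360°/29.53 d per day, 134.4° corresponds to 11.03 days.

11.0 days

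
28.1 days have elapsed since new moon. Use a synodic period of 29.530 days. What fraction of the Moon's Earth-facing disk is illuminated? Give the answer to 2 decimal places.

Phase angle: θ = 360°·(28.1 d)/(29.530 d) = 342.6°.
Illuminated fraction = (1 − cos 342.6°)/2 = (1 − 0.954)/2 ≈ 0.023.

0.02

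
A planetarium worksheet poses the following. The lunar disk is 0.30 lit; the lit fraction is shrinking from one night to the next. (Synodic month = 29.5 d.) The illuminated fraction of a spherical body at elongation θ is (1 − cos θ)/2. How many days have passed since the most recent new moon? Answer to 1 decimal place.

24.1 days

cos θ = 1 − 2f = 0.400, giving a principal value of 66.4°.
A waning Moon lies in 180°–360°, so θ = 360° − 66.4° = 293.6°.
At 360°/29.5 d per day, 293.6° corresponds to 24.06 days.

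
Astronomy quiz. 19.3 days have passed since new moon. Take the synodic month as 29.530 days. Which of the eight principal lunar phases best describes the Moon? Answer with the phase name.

θ ≈ 360° × 19.3/29.530 = 235°, which falls in the waning gibbous sector.

waning gibbous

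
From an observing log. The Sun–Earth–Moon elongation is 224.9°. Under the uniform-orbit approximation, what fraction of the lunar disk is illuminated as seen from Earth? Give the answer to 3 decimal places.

Half-versine of 224.9°: (1 − (-0.708))/2 = 0.854.

0.854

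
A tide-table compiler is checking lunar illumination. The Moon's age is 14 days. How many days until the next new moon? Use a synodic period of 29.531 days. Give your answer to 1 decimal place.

15.5 days

One full lunation from the last new moon is 29.531 d; remaining = 29.531 − 14 = 15.531 d.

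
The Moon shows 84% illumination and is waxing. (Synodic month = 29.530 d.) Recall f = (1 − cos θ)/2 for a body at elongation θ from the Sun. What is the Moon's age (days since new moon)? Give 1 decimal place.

10.9 days

Invert f = (1 − cos θ)/2 to get cos θ = 1 − 2(0.84) = -0.680, hence θ₀ = arccos -0.680 = 132.8°.
Before full moon the principal value applies: θ = 132.8°.
Age = 29.530 × 132.8°/360° ≈ 10.90 days.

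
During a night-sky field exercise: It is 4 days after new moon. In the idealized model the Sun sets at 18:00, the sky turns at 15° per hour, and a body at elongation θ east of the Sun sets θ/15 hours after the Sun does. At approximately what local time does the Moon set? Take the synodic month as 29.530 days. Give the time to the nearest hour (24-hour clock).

The Moon has covered 4/29.530 of its cycle, so θ ≈ 360° × 4/29.530 = 48.8°.
The Moon trails the Sun by θ/15 = 48.8/15 ≈ 3.25 hours.
18:00 + 3.25 h ≈ 21:15 → 21:00 to the nearest hour.

21:00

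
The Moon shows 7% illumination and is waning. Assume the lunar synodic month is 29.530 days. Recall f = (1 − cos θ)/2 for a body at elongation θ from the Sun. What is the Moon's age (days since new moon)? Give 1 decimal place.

Invert f = (1 − cos θ)/2 to get cos θ = 1 − 2(0.07) = 0.860, hence θ₀ = arccos 0.860 = 30.7°.
A waning Moon lies in 180°–360°, so θ = 360° − 30.7° = 329.3°.
At 360°/29.530 d per day, 329.3° corresponds to 27.01 days.

27.0 days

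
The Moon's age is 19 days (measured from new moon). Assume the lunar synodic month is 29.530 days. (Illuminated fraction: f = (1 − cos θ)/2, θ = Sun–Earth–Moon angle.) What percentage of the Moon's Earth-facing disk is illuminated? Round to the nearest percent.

Phase angle: θ = 360°·(19 d)/(29.530 d) = 231.6°.
Illuminated fraction = (1 − cos 231.6°)/2 = (1 − (-0.621))/2 ≈ 0.810, so 81%.

81%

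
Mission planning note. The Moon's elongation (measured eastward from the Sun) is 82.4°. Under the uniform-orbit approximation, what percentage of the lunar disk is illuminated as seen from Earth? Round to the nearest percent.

43%

Half-versine of 82.4°: (1 − 0.132)/2 = 0.434, i.e. 43%.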